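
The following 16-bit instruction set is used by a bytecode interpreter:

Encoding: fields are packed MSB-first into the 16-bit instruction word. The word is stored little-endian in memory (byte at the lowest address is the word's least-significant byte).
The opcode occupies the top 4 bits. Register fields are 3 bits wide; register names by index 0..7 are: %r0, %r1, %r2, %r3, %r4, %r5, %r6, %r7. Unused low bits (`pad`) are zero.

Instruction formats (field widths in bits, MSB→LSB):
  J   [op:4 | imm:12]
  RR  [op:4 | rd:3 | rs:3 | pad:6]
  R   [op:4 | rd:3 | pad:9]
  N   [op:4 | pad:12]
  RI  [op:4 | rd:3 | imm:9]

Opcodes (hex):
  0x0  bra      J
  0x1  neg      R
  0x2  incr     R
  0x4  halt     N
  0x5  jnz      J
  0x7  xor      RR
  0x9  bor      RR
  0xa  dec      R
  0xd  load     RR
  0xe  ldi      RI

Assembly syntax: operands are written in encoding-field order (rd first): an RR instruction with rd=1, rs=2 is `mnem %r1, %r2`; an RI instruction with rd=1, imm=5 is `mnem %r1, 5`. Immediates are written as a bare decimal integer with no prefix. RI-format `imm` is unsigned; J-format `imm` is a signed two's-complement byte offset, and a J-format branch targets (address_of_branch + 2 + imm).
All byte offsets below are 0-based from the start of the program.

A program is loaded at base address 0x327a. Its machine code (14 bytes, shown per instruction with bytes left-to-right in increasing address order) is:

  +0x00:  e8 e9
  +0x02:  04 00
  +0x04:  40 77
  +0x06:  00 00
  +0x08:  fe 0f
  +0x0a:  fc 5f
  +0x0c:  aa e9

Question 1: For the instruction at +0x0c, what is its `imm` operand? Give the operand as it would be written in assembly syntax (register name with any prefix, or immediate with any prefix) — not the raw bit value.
@+0c  little-endian(aa e9) = 0xe9aa
  top 4b → 0xe → ldi [RI]
  rd: (w>>9)&0x7=0x4 → %r4
  imm: (w>>0)&0x1ff=0x1aa → 426

426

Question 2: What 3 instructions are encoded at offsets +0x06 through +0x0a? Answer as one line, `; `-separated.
@+06  little-endian(00 00) = 0x0000
  op=0x0000>>12=0x0 ⇒ bra (J)
  imm: (w>>0)&0xfff=0x0 → 0
@+08  little-endian(fe 0f) = 0x0ffe
  op=0x0ffe>>12=0x0 ⇒ bra (J)
  imm: (w>>0)&0xfff=0xffe (s12→-2) → -2
@+0a  little-endian(fc 5f) = 0x5ffc
  op=0x5ffc>>12=0x5 ⇒ jnz (J)
  imm: (w>>0)&0xfff=0xffc (s12→-4) → -4

bra 0; bra -2; jnz -4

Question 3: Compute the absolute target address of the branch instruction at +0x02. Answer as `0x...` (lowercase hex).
[02] 04 00 → 0x0004
  opcode bits[15:12]=0x0: bra/J
  imm@[11:0]=0x4 ⇒ 4
  target = base 0x327a + off 0x02 + 2 + imm 4 = 0x3282

0x3282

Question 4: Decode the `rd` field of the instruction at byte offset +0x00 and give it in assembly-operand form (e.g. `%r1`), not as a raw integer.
%r4

[00] e8 e9 → 0xe9e8
  opcode bits[15:12]=0xe: ldi/RI
  rd: (w>>9)&0x7=0x4 → %r4
  imm: (w>>0)&0x1ff=0x1e8 → 488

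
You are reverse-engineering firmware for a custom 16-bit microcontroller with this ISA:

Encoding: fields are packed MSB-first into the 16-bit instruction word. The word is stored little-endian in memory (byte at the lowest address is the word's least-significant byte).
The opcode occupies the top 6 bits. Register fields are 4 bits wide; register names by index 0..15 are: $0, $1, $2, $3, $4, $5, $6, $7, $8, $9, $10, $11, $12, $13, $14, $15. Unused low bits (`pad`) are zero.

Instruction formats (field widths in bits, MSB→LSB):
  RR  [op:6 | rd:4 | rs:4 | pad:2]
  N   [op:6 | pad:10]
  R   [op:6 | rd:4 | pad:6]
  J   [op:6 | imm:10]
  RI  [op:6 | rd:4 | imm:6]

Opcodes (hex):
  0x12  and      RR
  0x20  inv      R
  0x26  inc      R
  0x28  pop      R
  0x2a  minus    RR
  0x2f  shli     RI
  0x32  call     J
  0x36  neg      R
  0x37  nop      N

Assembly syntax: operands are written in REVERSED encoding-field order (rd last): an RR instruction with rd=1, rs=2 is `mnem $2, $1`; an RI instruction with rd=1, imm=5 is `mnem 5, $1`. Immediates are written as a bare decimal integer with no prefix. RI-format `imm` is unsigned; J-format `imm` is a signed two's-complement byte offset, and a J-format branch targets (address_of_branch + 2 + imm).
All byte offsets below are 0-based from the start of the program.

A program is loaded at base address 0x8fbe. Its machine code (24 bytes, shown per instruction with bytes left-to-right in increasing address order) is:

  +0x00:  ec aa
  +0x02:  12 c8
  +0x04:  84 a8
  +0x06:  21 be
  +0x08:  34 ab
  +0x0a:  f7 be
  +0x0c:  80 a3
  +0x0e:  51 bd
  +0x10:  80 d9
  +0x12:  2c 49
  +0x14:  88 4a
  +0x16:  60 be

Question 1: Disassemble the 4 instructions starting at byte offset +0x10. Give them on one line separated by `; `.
neg $6; and $11, $4; and $2, $10; shli 32, $9

+0x10: 80 d9 ⇒ word 0xd980 (little)
  top 6b → 0x36 → neg [R]
  [9:6] rd=6 = $6
+0x12: 2c 49 ⇒ word 0x492c (little)
  top 6b → 0x12 → and [RR]
  [9:6] rd=4 = $4
  [5:2] rs=11 = $11
+0x14: 88 4a ⇒ word 0x4a88 (little)
  top 6b → 0x12 → and [RR]
  [9:6] rd=10 = $10
  [5:2] rs=2 = $2
+0x16: 60 be ⇒ word 0xbe60 (little)
  top 6b → 0x2f → shli [RI]
  [9:6] rd=9 = $9
  [5:0] imm=32 = 32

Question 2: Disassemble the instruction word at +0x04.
minus $1, $2

@+04  little-endian(84 a8) = 0xa884
  op=0xa884>>10=0x2a ⇒ minus (RR)
  rd: (w>>6)&0xf=0x2 → $2
  rs: (w>>2)&0xf=0x1 → $1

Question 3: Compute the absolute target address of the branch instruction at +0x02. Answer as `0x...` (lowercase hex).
0x8fd4

+0x02: 12 c8 ⇒ word 0xc812 (little)
  opcode bits[15:10]=0x32: call/J
  imm: (w>>0)&0x3ff=0x12 → 18
  target = base 0x8fbe + off 0x02 + 2 + imm 18 = 0x8fd4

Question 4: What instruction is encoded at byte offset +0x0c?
pop $14

[0c] 80 a3 → 0xa380
  op=0xa380>>10=0x28 ⇒ pop (R)
  rd: (w>>6)&0xf=0xe → $14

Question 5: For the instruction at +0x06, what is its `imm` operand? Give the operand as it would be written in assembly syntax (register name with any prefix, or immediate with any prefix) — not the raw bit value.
@+06  little-endian(21 be) = 0xbe21
  opcode bits[15:10]=0x2f: shli/RI
  rd@[9:6]=0x8 ⇒ $8
  imm@[5:0]=0x21 ⇒ 33

33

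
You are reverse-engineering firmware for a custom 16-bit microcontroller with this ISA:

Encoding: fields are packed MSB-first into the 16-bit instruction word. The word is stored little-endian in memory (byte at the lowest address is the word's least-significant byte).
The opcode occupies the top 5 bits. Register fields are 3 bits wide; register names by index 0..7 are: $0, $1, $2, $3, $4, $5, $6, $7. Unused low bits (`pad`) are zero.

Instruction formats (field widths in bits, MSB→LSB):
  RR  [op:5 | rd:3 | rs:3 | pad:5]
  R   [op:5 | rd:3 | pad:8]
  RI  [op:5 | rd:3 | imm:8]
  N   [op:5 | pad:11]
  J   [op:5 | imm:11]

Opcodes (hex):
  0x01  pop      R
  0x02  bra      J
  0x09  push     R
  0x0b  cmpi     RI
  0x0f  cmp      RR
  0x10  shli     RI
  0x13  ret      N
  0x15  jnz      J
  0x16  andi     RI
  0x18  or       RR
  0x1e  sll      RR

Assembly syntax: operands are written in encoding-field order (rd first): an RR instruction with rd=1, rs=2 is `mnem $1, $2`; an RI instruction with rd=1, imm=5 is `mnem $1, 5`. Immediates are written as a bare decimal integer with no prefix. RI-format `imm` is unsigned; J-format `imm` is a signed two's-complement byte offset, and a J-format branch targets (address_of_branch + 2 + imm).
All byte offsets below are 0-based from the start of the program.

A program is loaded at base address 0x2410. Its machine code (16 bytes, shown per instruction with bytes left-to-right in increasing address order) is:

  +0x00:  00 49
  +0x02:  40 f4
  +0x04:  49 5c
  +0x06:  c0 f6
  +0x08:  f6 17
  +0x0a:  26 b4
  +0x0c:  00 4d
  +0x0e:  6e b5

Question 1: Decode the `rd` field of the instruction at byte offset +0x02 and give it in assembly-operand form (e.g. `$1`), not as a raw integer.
$4

off 0x02: read 40 f4 as little → 0xf440
  op=0xf440>>11=0x1e ⇒ sll (RR)
  rd@[10:8]=0x4 ⇒ $4
  rs@[7:5]=0x2 ⇒ $2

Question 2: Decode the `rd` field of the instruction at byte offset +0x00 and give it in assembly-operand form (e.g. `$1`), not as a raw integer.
@+00  little-endian(00 49) = 0x4900
  opcode bits[15:11]=0x9: push/R
  rd@[10:8]=0x1 ⇒ $1

$1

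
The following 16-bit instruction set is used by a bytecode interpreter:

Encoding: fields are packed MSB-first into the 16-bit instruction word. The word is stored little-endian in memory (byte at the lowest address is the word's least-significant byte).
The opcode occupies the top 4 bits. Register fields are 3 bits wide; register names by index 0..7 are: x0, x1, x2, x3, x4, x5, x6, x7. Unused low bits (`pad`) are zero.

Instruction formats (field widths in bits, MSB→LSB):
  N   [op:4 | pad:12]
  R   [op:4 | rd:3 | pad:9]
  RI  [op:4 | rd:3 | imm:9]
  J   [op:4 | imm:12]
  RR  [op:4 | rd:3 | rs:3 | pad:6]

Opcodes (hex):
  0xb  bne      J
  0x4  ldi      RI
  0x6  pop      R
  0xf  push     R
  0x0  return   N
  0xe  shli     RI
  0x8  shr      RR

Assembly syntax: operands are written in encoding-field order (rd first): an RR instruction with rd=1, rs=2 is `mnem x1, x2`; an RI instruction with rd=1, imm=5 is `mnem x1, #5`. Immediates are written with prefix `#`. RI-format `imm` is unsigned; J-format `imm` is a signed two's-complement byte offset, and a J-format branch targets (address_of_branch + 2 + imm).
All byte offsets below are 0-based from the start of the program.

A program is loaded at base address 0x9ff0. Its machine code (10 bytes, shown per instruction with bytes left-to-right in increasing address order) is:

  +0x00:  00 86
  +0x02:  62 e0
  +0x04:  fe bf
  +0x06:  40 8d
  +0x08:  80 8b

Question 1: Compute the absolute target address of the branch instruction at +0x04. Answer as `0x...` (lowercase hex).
@+04  little-endian(fe bf) = 0xbffe
  opcode bits[15:12]=0xb: bne/J
  imm: (w>>0)&0xfff=0xffe (s12→-2) → #-2
  target = base 0x9ff0 + off 0x04 + 2 + imm -2 = 0x9ff4

0x9ff4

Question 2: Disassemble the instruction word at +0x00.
off 0x00: read 00 86 as little → 0x8600
  op=0x8600>>12=0x8 ⇒ shr (RR)
  [11:9] rd=3 = x3
  [8:6] rs=0 = x0

shr x3, x0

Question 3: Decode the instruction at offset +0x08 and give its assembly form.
[08] 80 8b → 0x8b80
  top 4b → 0x8 → shr [RR]
  rd: (w>>9)&0x7=0x5 → x5
  rs: (w>>6)&0x7=0x6 → x6

shr x5, x6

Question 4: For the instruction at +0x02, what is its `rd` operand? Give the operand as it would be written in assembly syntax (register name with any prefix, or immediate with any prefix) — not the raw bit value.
x0

@+02  little-endian(62 e0) = 0xe062
  opcode bits[15:12]=0xe: shli/RI
  rd: (w>>9)&0x7=0x0 → x0
  imm: (w>>0)&0x1ff=0x62 → #98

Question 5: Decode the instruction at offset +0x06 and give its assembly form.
off 0x06: read 40 8d as little → 0x8d40
  opcode bits[15:12]=0x8: shr/RR
  rd: (w>>9)&0x7=0x6 → x6
  rs: (w>>6)&0x7=0x5 → x5

shr x6, x5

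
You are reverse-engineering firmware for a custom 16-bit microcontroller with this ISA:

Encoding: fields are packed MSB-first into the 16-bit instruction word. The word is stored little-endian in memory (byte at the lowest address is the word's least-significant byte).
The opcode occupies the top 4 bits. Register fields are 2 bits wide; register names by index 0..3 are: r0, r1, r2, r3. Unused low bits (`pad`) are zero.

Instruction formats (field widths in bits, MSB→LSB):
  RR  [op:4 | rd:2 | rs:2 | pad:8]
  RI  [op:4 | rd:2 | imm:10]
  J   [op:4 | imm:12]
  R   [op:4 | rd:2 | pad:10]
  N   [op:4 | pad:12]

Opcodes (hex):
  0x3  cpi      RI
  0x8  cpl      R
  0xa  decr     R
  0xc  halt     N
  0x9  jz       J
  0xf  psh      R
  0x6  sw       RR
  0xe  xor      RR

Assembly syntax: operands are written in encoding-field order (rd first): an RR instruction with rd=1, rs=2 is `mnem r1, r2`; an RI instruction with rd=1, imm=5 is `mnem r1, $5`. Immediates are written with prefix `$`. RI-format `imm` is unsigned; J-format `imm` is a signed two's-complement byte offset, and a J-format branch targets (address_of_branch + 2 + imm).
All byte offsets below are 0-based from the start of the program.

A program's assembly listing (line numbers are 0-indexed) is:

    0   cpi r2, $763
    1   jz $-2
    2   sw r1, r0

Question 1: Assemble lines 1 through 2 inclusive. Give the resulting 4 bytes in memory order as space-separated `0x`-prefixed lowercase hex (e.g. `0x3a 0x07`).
1. jz fields op=0x9:4|imm=-2:12 → word 9ffeh → fe 9f
2. sw fields op=0x6:4|rd=1:2|rs=0:2|pad=0:8 → word 6400h → 00 64

0xfe 0x9f 0x00 0x64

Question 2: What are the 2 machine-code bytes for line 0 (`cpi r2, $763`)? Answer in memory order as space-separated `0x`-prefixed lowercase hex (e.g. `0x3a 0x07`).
0xfb 0x3a

L0: cpi op=0x3:4|rd=2:2|imm=763:10 ⇒ 0x3afb ⇒ little fb 3a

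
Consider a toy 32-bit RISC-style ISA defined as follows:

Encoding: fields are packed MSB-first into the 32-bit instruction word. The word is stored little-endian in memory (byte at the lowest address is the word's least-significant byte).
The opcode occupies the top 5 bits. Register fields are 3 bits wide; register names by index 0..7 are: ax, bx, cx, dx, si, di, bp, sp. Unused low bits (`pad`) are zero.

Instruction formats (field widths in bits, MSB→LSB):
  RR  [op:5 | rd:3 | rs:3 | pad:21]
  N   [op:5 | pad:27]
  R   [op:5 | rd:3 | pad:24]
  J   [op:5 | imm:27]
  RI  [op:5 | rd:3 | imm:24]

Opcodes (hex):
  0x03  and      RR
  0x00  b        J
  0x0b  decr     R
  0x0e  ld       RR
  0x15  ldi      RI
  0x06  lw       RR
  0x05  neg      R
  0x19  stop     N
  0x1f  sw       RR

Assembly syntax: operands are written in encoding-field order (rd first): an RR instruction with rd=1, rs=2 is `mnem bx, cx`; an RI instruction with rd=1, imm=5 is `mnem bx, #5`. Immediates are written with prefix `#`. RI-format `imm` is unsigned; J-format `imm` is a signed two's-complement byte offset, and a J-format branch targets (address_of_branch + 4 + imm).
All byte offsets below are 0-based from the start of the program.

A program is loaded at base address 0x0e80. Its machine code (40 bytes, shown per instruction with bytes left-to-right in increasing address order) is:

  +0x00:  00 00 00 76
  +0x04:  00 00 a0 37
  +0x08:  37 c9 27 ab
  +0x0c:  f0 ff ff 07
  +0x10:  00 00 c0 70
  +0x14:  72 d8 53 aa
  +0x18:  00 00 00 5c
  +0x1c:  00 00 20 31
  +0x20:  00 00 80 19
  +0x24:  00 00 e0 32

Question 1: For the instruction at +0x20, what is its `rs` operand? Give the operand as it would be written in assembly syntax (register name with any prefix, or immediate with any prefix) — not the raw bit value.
@+20  little-endian(00 00 80 19) = 0x19800000
  top 5b → 0x3 → and [RR]
  [26:24] rd=1 = bx
  [23:21] rs=4 = si

si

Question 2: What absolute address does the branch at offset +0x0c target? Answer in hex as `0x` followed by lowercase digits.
0x0e80

[0c] f0 ff ff 07 → 0x07fffff0
  op=0x07fffff0>>27=0x0 ⇒ b (J)
  [26:0] imm=134217712 (s27→-16) = #-16
  target = base 0x0e80 + off 0x0c + 4 + imm -16 = 0x0e80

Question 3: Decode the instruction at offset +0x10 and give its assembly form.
ld ax, bp

[10] 00 00 c0 70 → 0x70c00000
  opcode bits[31:27]=0xe: ld/RR
  [26:24] rd=0 = ax
  [23:21] rs=6 = bp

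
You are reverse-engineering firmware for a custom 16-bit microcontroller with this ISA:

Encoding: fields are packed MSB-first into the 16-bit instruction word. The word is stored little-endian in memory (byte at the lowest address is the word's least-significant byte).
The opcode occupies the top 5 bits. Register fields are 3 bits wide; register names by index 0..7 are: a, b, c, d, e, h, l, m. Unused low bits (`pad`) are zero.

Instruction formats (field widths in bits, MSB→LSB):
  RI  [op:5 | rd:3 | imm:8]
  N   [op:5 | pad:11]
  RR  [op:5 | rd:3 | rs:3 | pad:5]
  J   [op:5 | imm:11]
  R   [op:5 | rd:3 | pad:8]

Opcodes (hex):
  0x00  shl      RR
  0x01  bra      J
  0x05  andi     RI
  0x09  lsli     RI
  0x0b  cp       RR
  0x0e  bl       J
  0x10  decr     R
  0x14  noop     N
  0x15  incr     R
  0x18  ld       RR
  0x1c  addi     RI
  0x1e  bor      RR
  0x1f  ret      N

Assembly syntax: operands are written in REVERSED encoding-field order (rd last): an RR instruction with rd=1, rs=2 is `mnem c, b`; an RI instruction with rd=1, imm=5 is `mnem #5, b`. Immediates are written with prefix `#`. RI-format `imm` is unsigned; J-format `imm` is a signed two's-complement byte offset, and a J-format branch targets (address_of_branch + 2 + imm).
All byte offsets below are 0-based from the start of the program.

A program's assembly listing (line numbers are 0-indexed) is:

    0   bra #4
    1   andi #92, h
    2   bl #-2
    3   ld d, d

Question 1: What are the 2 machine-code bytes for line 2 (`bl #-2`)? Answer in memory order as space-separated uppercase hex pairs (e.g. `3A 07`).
FE 77

line 2 (bl): pack op=0xe:5|imm=-2:11 = 0x77fe; little→ fe 77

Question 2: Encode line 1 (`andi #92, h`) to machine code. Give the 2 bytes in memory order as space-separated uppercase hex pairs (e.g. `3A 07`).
L1: andi op=0x5:5|rd=5:3|imm=92:8 ⇒ 0x2d5c ⇒ little 5c 2d

5C 2D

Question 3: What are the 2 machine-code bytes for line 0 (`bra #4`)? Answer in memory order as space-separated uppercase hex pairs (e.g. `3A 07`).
04 08

L0: bra op=0x1:5|imm=4:11 ⇒ 0x0804 ⇒ little 04 08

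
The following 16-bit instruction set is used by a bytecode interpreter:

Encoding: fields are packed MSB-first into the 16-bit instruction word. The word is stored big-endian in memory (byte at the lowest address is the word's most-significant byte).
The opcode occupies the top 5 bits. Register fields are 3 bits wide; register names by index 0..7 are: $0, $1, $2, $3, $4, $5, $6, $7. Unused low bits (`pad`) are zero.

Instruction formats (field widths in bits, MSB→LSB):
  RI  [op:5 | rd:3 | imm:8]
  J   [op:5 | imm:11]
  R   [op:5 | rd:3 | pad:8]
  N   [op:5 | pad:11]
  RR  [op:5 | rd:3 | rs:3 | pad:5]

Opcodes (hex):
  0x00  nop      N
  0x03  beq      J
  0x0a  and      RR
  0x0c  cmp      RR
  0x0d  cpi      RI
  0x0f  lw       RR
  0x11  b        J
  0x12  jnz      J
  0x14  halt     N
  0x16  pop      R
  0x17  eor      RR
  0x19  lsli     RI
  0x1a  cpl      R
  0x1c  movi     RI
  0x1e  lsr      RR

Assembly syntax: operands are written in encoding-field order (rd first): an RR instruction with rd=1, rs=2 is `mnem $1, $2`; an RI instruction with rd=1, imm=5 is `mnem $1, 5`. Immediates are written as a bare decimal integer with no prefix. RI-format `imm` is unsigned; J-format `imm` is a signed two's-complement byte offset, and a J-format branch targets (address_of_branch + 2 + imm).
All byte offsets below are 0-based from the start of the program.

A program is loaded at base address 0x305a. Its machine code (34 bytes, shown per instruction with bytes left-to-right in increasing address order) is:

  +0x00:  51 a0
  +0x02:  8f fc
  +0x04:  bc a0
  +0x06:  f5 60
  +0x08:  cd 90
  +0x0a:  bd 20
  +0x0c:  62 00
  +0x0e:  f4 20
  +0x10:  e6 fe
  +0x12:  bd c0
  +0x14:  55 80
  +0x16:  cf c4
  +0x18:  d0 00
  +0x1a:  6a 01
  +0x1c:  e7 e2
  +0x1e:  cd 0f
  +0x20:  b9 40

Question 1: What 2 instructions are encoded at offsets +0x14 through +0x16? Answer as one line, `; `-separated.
+0x14: 55 80 ⇒ word 0x5580 (big)
  op=0x5580>>11=0xa ⇒ and (RR)
  [10:8] rd=5 = $5
  [7:5] rs=4 = $4
+0x16: cf c4 ⇒ word 0xcfc4 (big)
  op=0xcfc4>>11=0x19 ⇒ lsli (RI)
  [10:8] rd=7 = $7
  [7:0] imm=196 = 196

and $5, $4; lsli $7, 196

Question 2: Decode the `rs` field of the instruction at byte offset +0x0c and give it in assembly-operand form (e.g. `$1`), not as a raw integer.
$0

@+0c  big-endian(62 00) = 0x6200
  op=0x6200>>11=0xc ⇒ cmp (RR)
  [10:8] rd=2 = $2
  [7:5] rs=0 = $0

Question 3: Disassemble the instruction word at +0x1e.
lsli $5, 15

off 0x1e: read cd 0f as big → 0xcd0f
  top 5b → 0x19 → lsli [RI]
  [10:8] rd=5 = $5
  [7:0] imm=15 = 15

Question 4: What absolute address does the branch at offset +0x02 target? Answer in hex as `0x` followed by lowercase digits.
0x305a

[02] 8f fc → 0x8ffc
  opcode bits[15:11]=0x11: b/J
  imm@[10:0]=0x7fc (s11→-4) ⇒ -4
  target = base 0x305a + off 0x02 + 2 + imm -4 = 0x305a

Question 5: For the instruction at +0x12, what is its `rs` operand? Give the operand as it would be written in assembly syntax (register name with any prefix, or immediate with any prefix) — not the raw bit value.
$6

off 0x12: read bd c0 as big → 0xbdc0
  top 5b → 0x17 → eor [RR]
  [10:8] rd=5 = $5
  [7:5] rs=6 = $6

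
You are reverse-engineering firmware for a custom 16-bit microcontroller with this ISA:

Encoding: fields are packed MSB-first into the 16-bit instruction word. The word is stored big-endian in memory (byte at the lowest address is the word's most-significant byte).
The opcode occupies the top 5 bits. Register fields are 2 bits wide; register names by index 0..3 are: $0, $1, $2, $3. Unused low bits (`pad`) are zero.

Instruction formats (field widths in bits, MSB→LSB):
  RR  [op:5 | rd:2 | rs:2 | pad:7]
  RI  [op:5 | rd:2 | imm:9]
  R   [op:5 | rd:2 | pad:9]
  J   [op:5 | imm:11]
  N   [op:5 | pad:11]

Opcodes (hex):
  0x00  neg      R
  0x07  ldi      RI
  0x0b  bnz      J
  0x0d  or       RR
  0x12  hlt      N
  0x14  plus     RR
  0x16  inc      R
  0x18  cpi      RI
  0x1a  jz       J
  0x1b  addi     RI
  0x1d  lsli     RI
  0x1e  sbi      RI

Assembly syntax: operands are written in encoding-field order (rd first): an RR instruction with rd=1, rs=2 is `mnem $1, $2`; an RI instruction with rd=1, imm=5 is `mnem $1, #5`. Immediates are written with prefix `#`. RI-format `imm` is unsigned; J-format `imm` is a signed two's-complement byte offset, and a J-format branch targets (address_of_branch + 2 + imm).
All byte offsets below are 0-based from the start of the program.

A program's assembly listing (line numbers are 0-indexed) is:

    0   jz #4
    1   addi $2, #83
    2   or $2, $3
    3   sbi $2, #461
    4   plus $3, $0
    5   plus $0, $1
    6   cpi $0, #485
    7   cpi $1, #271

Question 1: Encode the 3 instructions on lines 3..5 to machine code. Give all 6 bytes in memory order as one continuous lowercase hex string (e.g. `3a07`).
f5cda600a080

3. sbi fields op=0x1e:5|rd=2:2|imm=461:9 → word f5cdh → f5 cd
4. plus fields op=0x14:5|rd=3:2|rs=0:2|pad=0:7 → word a600h → a6 00
5. plus fields op=0x14:5|rd=0:2|rs=1:2|pad=0:7 → word a080h → a0 80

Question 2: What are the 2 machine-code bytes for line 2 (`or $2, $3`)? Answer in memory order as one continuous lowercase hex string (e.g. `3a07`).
2. or fields op=0xd:5|rd=2:2|rs=3:2|pad=0:7 → word 6d80h → 6d 80

6d80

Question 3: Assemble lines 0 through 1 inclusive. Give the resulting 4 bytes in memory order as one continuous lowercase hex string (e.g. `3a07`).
L0: jz op=0x1a:5|imm=4:11 ⇒ 0xd004 ⇒ big d0 04
L1: addi op=0x1b:5|rd=2:2|imm=83:9 ⇒ 0xdc53 ⇒ big dc 53

d004dc53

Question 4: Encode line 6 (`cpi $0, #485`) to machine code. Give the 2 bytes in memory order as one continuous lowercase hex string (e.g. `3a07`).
line 6 (cpi): pack op=0x18:5|rd=0:2|imm=485:9 = 0xc1e5; big→ c1 e5

c1e5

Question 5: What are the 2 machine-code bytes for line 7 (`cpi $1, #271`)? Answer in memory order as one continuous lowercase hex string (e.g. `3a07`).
L7: cpi op=0x18:5|rd=1:2|imm=271:9 ⇒ 0xc30f ⇒ big c3 0f

c30f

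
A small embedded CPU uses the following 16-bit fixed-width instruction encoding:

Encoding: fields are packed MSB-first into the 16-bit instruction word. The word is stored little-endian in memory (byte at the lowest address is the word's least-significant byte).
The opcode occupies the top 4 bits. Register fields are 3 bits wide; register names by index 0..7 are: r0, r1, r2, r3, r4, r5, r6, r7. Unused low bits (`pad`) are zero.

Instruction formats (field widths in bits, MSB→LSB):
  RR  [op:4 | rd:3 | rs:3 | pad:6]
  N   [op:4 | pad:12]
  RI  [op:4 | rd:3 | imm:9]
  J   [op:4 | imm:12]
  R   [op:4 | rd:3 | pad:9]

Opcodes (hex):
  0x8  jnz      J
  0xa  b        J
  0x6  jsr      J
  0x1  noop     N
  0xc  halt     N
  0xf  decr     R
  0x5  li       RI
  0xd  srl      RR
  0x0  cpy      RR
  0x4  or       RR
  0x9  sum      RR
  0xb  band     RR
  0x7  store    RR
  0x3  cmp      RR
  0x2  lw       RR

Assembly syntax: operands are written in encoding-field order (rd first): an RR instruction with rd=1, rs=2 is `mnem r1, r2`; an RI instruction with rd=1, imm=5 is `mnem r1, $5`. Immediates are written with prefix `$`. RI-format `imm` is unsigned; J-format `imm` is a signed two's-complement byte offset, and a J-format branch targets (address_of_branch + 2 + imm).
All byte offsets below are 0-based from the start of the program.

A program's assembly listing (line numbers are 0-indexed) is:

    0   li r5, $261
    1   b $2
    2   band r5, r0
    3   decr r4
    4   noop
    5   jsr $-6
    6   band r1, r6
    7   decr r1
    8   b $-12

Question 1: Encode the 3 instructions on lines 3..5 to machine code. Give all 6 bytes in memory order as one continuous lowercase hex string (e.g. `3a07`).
line 3 (decr): pack op=0xf:4|rd=4:3|pad=0:9 = 0xf800; little→ 00 f8
line 4 (noop): pack op=0x1:4|pad=0:12 = 0x1000; little→ 00 10
line 5 (jsr): pack op=0x6:4|imm=-6:12 = 0x6ffa; little→ fa 6f

00f80010fa6f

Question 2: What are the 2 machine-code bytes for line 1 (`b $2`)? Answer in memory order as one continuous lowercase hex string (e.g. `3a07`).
02a0

L1: b op=0xa:4|imm=2:12 ⇒ 0xa002 ⇒ little 02 a0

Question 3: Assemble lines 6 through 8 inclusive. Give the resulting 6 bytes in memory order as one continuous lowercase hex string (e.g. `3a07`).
80b300f2f4af

line 6 (band): pack op=0xb:4|rd=1:3|rs=6:3|pad=0:6 = 0xb380; little→ 80 b3
line 7 (decr): pack op=0xf:4|rd=1:3|pad=0:9 = 0xf200; little→ 00 f2
line 8 (b): pack op=0xa:4|imm=-12:12 = 0xaff4; little→ f4 af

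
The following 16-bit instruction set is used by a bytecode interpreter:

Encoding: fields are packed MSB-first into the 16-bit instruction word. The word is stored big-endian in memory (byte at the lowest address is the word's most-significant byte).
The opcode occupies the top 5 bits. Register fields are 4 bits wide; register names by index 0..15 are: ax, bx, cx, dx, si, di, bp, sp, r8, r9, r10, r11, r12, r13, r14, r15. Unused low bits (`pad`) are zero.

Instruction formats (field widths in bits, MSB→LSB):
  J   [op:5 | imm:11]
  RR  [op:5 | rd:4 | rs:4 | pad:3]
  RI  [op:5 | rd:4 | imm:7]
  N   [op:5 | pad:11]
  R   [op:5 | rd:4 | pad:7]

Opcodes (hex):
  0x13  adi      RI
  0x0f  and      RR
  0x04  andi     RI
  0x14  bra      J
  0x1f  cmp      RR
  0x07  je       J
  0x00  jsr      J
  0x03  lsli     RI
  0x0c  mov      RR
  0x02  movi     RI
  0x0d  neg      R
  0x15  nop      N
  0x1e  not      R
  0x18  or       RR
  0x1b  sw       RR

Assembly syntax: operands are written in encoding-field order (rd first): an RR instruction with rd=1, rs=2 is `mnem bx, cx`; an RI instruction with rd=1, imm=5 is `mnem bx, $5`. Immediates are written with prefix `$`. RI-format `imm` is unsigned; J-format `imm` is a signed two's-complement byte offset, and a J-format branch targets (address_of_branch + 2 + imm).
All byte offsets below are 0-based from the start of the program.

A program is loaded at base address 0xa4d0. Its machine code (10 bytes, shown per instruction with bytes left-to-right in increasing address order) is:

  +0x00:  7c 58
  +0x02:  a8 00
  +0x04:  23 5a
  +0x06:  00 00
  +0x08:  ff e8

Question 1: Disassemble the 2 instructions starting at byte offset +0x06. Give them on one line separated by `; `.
jsr $0; cmp r15, r13

+0x06: 00 00 ⇒ word 0x0000 (big)
  op=0x0000>>11=0x0 ⇒ jsr (J)
  imm: (w>>0)&0x7ff=0x0 → $0
+0x08: ff e8 ⇒ word 0xffe8 (big)
  op=0xffe8>>11=0x1f ⇒ cmp (RR)
  rd: (w>>7)&0xf=0xf → r15
  rs: (w>>3)&0xf=0xd → r13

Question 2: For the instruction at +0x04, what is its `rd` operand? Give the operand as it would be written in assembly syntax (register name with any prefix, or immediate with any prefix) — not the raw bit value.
bp

@+04  big-endian(23 5a) = 0x235a
  opcode bits[15:11]=0x4: andi/RI
  rd@[10:7]=0x6 ⇒ bp
  imm@[6:0]=0x5a ⇒ $90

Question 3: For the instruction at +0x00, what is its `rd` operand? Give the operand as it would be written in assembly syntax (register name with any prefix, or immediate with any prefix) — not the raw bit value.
r8

+0x00: 7c 58 ⇒ word 0x7c58 (big)
  opcode bits[15:11]=0xf: and/RR
  rd: (w>>7)&0xf=0x8 → r8
  rs: (w>>3)&0xf=0xb → r11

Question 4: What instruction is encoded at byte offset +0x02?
nop

+0x02: a8 00 ⇒ word 0xa800 (big)
  top 5b → 0x15 → nop [N]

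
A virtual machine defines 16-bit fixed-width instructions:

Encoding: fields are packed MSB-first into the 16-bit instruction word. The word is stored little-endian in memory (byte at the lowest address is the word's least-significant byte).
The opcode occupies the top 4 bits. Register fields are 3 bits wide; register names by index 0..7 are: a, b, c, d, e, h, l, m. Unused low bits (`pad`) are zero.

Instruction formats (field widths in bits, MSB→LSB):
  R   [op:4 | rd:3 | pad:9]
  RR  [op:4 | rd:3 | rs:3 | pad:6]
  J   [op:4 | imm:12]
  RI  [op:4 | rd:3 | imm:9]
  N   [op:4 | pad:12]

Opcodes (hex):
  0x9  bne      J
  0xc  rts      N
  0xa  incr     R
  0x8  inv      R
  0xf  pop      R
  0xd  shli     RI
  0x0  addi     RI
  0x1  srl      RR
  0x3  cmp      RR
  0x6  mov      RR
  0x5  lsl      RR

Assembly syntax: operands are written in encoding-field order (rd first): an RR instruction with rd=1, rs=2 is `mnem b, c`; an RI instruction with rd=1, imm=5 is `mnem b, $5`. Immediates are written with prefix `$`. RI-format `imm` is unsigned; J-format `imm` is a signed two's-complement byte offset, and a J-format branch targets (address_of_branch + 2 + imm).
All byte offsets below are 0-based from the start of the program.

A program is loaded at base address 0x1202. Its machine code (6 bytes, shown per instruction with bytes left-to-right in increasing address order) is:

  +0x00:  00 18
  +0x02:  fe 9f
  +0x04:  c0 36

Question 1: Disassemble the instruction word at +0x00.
srl e, a

[00] 00 18 → 0x1800
  op=0x1800>>12=0x1 ⇒ srl (RR)
  rd: (w>>9)&0x7=0x4 → e
  rs: (w>>6)&0x7=0x0 → a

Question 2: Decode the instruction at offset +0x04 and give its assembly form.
off 0x04: read c0 36 as little → 0x36c0
  op=0x36c0>>12=0x3 ⇒ cmp (RR)
  rd@[11:9]=0x3 ⇒ d
  rs@[8:6]=0x3 ⇒ d

cmp d, d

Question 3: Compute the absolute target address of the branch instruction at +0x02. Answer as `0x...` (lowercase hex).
+0x02: fe 9f ⇒ word 0x9ffe (little)
  op=0x9ffe>>12=0x9 ⇒ bne (J)
  imm@[11:0]=0xffe (s12→-2) ⇒ $-2
  target = base 0x1202 + off 0x02 + 2 + imm -2 = 0x1204

0x1204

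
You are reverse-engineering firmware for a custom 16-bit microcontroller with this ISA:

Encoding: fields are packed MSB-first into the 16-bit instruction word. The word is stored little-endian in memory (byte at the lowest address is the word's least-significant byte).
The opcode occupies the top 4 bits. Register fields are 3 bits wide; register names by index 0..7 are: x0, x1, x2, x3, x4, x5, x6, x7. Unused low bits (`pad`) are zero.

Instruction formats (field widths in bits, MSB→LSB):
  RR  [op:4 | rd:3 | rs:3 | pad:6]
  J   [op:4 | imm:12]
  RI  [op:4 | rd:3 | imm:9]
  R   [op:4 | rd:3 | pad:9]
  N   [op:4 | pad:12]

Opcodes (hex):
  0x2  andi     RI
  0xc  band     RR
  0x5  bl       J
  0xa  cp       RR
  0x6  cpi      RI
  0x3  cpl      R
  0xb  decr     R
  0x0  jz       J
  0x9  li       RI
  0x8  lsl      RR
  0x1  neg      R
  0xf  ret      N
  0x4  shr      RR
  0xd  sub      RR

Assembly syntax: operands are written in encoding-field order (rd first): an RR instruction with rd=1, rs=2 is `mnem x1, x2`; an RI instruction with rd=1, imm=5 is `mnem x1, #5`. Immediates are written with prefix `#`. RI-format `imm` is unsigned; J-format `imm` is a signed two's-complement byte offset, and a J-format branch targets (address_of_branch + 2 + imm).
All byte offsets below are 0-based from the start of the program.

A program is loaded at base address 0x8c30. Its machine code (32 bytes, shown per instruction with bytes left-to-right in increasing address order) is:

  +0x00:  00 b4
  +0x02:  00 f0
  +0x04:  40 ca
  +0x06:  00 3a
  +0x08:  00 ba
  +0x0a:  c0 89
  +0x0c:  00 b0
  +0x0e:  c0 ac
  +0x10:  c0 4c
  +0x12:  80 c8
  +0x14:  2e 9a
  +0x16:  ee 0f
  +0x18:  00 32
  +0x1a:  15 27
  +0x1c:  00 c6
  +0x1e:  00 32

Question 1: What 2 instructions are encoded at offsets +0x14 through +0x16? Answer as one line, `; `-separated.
li x5, #46; jz #-18

+0x14: 2e 9a ⇒ word 0x9a2e (little)
  top 4b → 0x9 → li [RI]
  rd: (w>>9)&0x7=0x5 → x5
  imm: (w>>0)&0x1ff=0x2e → #46
+0x16: ee 0f ⇒ word 0x0fee (little)
  top 4b → 0x0 → jz [J]
  imm: (w>>0)&0xfff=0xfee (s12→-18) → #-18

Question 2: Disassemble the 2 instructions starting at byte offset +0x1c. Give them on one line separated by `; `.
[1c] 00 c6 → 0xc600
  opcode bits[15:12]=0xc: band/RR
  [11:9] rd=3 = x3
  [8:6] rs=0 = x0
[1e] 00 32 → 0x3200
  opcode bits[15:12]=0x3: cpl/R
  [11:9] rd=1 = x1

band x3, x0; cpl x1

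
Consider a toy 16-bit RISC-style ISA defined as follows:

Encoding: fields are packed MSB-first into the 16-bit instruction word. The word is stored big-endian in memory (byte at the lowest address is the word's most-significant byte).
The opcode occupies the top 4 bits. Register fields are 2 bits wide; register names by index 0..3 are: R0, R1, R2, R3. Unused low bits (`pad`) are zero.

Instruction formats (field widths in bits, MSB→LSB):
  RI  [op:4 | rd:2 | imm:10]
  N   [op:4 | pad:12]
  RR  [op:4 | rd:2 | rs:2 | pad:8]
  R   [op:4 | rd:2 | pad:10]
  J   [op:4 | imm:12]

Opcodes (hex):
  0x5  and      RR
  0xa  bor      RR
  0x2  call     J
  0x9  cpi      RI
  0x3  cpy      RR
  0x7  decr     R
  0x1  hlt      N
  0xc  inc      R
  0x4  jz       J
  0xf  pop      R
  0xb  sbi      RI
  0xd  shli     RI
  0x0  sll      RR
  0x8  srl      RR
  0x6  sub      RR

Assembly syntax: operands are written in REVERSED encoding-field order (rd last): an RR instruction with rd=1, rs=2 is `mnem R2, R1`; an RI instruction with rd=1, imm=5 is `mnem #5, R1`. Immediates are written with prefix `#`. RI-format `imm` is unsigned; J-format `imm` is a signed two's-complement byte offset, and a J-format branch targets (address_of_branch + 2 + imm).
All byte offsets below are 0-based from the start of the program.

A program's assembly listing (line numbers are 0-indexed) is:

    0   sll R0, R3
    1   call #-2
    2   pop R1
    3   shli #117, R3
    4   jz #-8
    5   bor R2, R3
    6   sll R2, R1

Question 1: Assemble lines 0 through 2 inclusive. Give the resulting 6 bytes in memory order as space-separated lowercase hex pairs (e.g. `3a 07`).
0. sll fields op=0x0:4|rd=3:2|rs=0:2|pad=0:8 → word 0c00h → 0c 00
1. call fields op=0x2:4|imm=-2:12 → word 2ffeh → 2f fe
2. pop fields op=0xf:4|rd=1:2|pad=0:10 → word f400h → f4 00

0c 00 2f fe f4 00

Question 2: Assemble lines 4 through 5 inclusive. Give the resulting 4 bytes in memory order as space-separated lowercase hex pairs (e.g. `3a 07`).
L4: jz op=0x4:4|imm=-8:12 ⇒ 0x4ff8 ⇒ big 4f f8
L5: bor op=0xa:4|rd=3:2|rs=2:2|pad=0:8 ⇒ 0xae00 ⇒ big ae 00

4f f8 ae 00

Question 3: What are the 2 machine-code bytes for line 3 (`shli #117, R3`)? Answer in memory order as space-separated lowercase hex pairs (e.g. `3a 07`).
3. shli fields op=0xd:4|rd=3:2|imm=117:10 → word dc75h → dc 75

dc 75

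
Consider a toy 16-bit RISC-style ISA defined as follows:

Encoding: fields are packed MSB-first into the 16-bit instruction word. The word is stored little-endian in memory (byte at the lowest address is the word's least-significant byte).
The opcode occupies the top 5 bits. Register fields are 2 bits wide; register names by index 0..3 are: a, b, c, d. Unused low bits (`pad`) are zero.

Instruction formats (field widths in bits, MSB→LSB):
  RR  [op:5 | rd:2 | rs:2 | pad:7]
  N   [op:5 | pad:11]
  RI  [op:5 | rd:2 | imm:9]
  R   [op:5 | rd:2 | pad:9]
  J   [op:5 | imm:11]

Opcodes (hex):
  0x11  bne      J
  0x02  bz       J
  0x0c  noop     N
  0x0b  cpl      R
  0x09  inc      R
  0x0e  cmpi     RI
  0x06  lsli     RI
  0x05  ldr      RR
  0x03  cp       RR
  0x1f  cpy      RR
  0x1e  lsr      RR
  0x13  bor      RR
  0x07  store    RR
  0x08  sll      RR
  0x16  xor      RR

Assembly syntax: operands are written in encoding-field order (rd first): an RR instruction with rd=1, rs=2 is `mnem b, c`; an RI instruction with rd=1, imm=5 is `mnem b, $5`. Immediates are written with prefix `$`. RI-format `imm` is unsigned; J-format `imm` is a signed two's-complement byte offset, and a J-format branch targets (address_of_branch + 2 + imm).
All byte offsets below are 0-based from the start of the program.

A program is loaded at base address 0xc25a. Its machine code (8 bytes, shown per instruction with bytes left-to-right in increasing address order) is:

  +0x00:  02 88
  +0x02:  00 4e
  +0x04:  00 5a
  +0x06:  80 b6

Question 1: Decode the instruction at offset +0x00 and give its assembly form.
@+00  little-endian(02 88) = 0x8802
  opcode bits[15:11]=0x11: bne/J
  imm: (w>>0)&0x7ff=0x2 → $2

bne $2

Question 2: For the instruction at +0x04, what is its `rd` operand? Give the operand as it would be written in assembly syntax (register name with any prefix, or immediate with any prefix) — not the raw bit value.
[04] 00 5a → 0x5a00
  op=0x5a00>>11=0xb ⇒ cpl (R)
  [10:9] rd=1 = b

b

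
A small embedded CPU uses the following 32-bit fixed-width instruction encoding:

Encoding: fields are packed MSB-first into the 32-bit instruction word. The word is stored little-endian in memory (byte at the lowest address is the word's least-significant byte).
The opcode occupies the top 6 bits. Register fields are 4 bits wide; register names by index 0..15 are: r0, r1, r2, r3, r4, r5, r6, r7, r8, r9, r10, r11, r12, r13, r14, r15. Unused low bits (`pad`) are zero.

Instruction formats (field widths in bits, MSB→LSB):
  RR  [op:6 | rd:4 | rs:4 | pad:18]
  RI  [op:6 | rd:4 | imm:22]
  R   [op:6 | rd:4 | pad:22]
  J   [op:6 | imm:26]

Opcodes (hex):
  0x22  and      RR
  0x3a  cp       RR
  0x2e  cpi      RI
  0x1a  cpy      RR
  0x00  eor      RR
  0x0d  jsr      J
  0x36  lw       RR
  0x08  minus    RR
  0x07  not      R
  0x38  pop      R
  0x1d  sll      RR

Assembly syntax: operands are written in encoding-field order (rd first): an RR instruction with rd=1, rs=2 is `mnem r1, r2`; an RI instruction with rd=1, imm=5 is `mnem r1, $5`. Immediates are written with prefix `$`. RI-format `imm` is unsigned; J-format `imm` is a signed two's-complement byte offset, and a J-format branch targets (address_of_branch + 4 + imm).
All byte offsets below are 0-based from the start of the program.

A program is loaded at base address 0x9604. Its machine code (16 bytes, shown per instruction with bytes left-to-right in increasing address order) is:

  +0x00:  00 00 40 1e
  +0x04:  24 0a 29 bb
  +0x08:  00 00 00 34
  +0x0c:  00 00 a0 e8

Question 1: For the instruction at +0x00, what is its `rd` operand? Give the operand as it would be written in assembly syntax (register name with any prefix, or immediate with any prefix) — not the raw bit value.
r9

[00] 00 00 40 1e → 0x1e400000
  op=0x1e400000>>26=0x7 ⇒ not (R)
  [25:22] rd=9 = r9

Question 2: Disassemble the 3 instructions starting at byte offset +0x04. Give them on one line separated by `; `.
cpi r12, $2689572; jsr $0; cp r2, r8

+0x04: 24 0a 29 bb ⇒ word 0xbb290a24 (little)
  op=0xbb290a24>>26=0x2e ⇒ cpi (RI)
  rd@[25:22]=0xc ⇒ r12
  imm@[21:0]=0x290a24 ⇒ $2689572
+0x08: 00 00 00 34 ⇒ word 0x34000000 (little)
  op=0x34000000>>26=0xd ⇒ jsr (J)
  imm@[25:0]=0x0 ⇒ $0
+0x0c: 00 00 a0 e8 ⇒ word 0xe8a00000 (little)
  op=0xe8a00000>>26=0x3a ⇒ cp (RR)
  rd@[25:22]=0x2 ⇒ r2
  rs@[21:18]=0x8 ⇒ r8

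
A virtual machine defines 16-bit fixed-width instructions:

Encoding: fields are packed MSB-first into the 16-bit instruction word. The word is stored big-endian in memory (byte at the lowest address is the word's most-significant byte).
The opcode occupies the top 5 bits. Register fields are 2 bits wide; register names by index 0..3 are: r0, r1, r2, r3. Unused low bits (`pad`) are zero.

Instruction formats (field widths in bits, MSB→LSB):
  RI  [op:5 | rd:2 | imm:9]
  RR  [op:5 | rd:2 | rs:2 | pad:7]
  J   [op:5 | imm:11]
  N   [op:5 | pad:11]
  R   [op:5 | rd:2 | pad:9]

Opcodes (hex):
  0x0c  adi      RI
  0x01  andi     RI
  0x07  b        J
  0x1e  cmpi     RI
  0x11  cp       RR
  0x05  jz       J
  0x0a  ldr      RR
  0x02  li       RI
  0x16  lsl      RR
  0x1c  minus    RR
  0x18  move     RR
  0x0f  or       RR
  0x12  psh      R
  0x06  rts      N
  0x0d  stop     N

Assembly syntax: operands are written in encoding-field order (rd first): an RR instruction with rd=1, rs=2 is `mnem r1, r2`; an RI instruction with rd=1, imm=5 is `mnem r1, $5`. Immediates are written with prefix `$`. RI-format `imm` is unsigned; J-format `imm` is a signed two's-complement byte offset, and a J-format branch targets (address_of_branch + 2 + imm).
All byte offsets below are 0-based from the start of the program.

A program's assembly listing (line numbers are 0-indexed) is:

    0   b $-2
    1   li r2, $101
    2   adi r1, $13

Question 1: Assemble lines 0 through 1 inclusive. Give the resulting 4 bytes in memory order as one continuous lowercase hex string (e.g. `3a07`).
3ffe1465

0. b fields op=0x7:5|imm=-2:11 → word 3ffeh → 3f fe
1. li fields op=0x2:5|rd=2:2|imm=101:9 → word 1465h → 14 65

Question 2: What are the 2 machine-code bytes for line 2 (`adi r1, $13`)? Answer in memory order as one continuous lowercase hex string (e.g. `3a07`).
L2: adi op=0xc:5|rd=1:2|imm=13:9 ⇒ 0x620d ⇒ big 62 0d

620d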